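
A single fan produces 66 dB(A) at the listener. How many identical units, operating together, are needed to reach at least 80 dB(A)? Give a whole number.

26

Need L₁ + 10·log₁₀ N ≥ 80, i.e. log₁₀ N ≥ 1.40.
N ≥ 10^(14.0/10) = 25.119, so N = 26.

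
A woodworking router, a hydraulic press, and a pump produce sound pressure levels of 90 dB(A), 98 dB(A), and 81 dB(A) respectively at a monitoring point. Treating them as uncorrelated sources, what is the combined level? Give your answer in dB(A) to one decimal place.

98.7 dB(A)

Incoherent sources combine by intensity addition: L_total = 10·log₁₀(Σ 10^(L_i/10)).
Σ 10^(L/10) = 10^(90/10) + 10^(98/10) + 10^(81/10) = 7.435e+09.
L_total = 10·log₁₀(7.435e+09) = 98.71 dB(A).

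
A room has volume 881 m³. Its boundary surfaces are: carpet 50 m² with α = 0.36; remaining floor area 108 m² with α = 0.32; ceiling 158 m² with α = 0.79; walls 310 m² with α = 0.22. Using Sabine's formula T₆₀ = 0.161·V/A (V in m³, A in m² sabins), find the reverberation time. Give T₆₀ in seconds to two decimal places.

0.58 s

A = Σ Sᵢαᵢ = 50·0.36 + 108·0.32 + 158·0.79 + 310·0.22 = 245.58 m².
T₆₀ = 0.161·V/A = 0.161·881/245.58 = 0.578 s.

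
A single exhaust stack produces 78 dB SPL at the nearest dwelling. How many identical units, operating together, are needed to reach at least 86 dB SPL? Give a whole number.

7

N identical sources give L₁ + 10·log₁₀ N, so require 10·log₁₀ N ≥ 86 − 78 = 8.0 dB.
N ≥ 10^(8.0/10) = 6.310, so N = 7.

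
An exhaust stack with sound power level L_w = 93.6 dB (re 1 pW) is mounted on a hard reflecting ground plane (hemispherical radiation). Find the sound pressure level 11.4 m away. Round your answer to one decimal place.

64.5 dB

Free-field hemispherical radiation: L_p = L_w − 10·log₁₀(2π·r²), r = 11.4 m.
2π·r² = 816.6 m², 10·log₁₀ of that is 29.120 dB.
L_p = 93.6 − 29.120 = 64.48 dB.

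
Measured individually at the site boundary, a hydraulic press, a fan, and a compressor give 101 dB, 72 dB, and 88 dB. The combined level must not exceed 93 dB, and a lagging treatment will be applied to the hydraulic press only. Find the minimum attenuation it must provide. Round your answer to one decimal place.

9.7 dB

Everything except the hydraulic press sums to 10^(72/10) + 10^(88/10) = 6.468e+08 in linear terms, 88.11 dB.
To meet 93 dB overall, the treated hydraulic press may contribute at most 10^(93/10) − 6.468e+08 = 1.348e+09, i.e. 91.30 dB.
Required insertion loss = 101 − 91.30 = 9.70 dB.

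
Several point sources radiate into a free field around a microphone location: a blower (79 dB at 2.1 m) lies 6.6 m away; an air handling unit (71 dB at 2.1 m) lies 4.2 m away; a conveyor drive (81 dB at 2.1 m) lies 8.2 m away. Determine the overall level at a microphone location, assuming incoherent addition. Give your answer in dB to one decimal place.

Propagate each source to the receiver with L = L_ref − 20·log₁₀(r/r_ref), then add intensities.
blower: 79 − 20·log₁₀(6.6/2.1) = 79 − 9.95 = 69.05 dB.
air handling unit: 71 − 20·log₁₀(4.2/2.1) = 71 − 6.02 = 64.98 dB.
conveyor drive: 81 − 20·log₁₀(8.2/2.1) = 81 − 11.83 = 69.17 dB.
Σ 10^(L/10) = 1.945e+07 → L_total = 10·log₁₀(1.945e+07) = 72.89 dB.

72.9 dB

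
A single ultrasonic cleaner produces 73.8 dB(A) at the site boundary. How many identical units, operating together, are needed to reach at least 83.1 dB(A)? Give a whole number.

The shortfall is 83.1 − 73.8 = 9.3 dB, and N units add 10·log₁₀ N, so need 10·log₁₀ N ≥ 9.3.
N ≥ 10^(9.3/10) = 8.511, so N = 9.

9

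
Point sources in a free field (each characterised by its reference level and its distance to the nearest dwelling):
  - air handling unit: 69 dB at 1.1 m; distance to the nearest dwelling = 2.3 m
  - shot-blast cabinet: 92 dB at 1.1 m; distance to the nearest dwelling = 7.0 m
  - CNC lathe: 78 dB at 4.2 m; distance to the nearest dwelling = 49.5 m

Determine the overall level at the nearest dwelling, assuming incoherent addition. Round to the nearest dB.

Apply inverse-square spreading to bring every level to the receiver, then sum 10^(L/10).
air handling unit: 69 − 20·log₁₀(2.3/1.1) = 69 − 6.41 = 62.59 dB.
shot-blast cabinet: 92 − 20·log₁₀(7.0/1.1) = 92 − 16.07 = 75.93 dB.
CNC lathe: 78 − 20·log₁₀(49.5/4.2) = 78 − 21.43 = 56.57 dB.
Σ 10^(L/10) = 4.141e+07 → L_total = 10·log₁₀(4.141e+07) = 76.17 dB.

76 dB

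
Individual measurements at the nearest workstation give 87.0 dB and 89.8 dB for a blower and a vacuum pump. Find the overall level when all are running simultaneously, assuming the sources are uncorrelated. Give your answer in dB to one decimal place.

91.6 dB

For uncorrelated sources the intensities add, so convert each level to linear form, sum, and take 10·log₁₀ of the total.
Σ 10^(L/10) = 10^(87.0/10) + 10^(89.8/10) = 1.456e+09.
L_total = 10·log₁₀(1.456e+09) = 91.63 dB.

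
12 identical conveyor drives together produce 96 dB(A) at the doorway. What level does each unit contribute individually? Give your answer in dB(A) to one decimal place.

12 equal contributions raise the level by 10·log₁₀ 12 = 10.792 dB, so each unit alone gives 96 − 10.792.

85.2 dB(A)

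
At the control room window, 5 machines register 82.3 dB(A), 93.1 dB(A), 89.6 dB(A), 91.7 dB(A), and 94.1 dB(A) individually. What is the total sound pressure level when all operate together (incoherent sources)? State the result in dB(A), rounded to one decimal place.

98.6 dB(A)

Incoherent sources combine by intensity addition: L_total = 10·log₁₀(Σ 10^(L_i/10)).
Σ 10^(L/10) = 10^(82.3/10) + 10^(93.1/10) + 10^(89.6/10) + 10^(91.7/10) + 10^(94.1/10) = 7.173e+09.
L_total = 10·log₁₀(7.173e+09) = 98.56 dB(A).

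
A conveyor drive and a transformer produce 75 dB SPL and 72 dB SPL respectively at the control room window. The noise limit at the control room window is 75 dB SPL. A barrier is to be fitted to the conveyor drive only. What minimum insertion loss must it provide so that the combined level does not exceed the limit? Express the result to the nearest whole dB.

Fixed contribution from the other source: Σ 10^(L/10) = 10^(72/10) = 1.585e+07 (72.00 dB SPL).
The limit corresponds to 10^(75/10) = 3.162e+07; subtracting the fixed part leaves 1.577e+07 for the conveyor drive, i.e. 71.98 dB SPL.
So the conveyor drive must be reduced from 75 to 71.98 dB SPL: IL = 3.02 dB.

3 dB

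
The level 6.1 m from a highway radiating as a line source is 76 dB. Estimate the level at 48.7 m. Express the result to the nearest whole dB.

67 dB

For a line source, L₂ = L₁ − 10·log₁₀(r₂/r₁).
L₂ = 76 − 10·log₁₀(48.7/6.1) = 76 − 9.022 = 66.98 dB.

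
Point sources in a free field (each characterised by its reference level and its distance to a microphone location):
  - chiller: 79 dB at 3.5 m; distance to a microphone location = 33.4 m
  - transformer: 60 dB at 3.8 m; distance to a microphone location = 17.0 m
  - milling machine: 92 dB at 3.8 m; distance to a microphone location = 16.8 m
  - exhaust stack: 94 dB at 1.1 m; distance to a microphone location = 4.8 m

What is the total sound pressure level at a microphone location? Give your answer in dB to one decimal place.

83.3 dB

First find each source's level at the receiver (point-source: −20·log₁₀(r/r_ref)), then combine on an intensity basis.
chiller: 79 − 20·log₁₀(33.4/3.5) = 79 − 19.59 = 59.41 dB.
transformer: 60 − 20·log₁₀(17.0/3.8) = 60 − 13.01 = 46.99 dB.
milling machine: 92 − 20·log₁₀(16.8/3.8) = 92 − 12.91 = 79.09 dB.
exhaust stack: 94 − 20·log₁₀(4.8/1.1) = 94 − 12.80 = 81.20 dB.
Σ 10^(L/10) = 2.139e+08 → L_total = 10·log₁₀(2.139e+08) = 83.30 dB.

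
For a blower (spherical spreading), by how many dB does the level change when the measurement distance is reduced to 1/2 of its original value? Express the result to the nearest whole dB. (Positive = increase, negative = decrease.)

+6 dB

Point-source spreading: ΔL = −20·log₁₀(r₂/r₁).
ΔL = −20·log₁₀(0.5) = +6.02 dB.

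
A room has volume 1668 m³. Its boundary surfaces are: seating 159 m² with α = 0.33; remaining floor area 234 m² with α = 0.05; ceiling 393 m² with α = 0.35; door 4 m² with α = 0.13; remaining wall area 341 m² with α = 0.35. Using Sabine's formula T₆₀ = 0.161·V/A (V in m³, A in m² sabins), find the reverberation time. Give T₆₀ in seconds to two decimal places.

0.84 s

A = Σ Sᵢαᵢ = 159·0.33 + 234·0.05 + 393·0.35 + 4·0.13 + 341·0.35 = 321.59 m².
T₆₀ = 0.161·V/A = 0.161·1668/321.59 = 0.835 s.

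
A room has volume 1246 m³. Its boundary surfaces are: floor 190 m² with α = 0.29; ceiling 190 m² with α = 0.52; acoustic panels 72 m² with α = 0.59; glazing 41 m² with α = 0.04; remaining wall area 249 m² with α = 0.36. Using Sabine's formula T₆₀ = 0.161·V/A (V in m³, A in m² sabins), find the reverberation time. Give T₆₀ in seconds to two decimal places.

A = Σ Sᵢαᵢ = 190·0.29 + 190·0.52 + 72·0.59 + 41·0.04 + 249·0.36 = 287.66 m².
T₆₀ = 0.161 × 1246 / 287.66 = 0.697 s.

0.70 s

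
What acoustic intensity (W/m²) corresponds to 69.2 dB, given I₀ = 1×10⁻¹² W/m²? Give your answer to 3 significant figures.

I/I₀ = 10^(69.2/10) = 8.318e+06, so I = 8.318e+06 × 10⁻¹² W/m².

8.32e-06 W/m²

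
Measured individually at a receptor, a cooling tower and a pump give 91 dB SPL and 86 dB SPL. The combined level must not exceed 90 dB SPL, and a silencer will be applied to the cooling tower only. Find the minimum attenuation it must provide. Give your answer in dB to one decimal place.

Fixed contribution from the other source: Σ 10^(L/10) = 10^(86/10) = 3.981e+08 (86.00 dB SPL).
To meet 90 dB SPL overall, the treated cooling tower may contribute at most 10^(90/10) − 3.981e+08 = 6.019e+08, i.e. 87.80 dB SPL.
So the cooling tower must be reduced from 91 to 87.80 dB SPL: IL = 3.20 dB.

3.2 dB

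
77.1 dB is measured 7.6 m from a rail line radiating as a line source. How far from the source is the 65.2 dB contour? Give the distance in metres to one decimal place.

For a line source L₁ − L₂ = 10·log₁₀(r₂/r₁), so r₂ = r₁·10^((L₁−L₂)/10).
r₂ = 7.6·10^((77.1−65.2)/10) = 7.6·10^(11.9/10) = 117.71 m.

117.7 m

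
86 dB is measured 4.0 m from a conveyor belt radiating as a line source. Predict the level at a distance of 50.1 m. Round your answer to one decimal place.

75.0 dB

For a line source, L₂ = L₁ − 10·log₁₀(r₂/r₁).
L₂ = 86 − 10·log₁₀(50.1/4.0) = 86 − 10.978 = 75.02 dB.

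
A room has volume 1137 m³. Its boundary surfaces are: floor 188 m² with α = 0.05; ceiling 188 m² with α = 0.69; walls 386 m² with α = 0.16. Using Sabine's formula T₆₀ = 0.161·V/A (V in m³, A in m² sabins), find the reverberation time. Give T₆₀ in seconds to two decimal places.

Total absorption A = 188·0.05 + 188·0.69 + 386·0.16 = 200.88 m² sabins.
T₆₀ = 0.161·V/A = 0.161·1137/200.88 = 0.911 s.

0.91 s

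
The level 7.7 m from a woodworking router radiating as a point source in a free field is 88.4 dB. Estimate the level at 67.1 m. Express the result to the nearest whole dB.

70 dB

Point-source attenuation: ΔL = 20·log₁₀(r₂/r₁) = 20·log₁₀(67.1/7.7) = 18.805 dB.
L₂ = 88.4 − 20·log₁₀(67.1/7.7) = 88.4 − 18.805 = 69.60 dB.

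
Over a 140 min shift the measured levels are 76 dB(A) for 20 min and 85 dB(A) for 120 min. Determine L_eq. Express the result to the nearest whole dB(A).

The energy average is taken in the linear domain: L_eq = 10·log₁₀[(Σ tᵢ·10^(Lᵢ/10))/T], T = 140 min.
Σ tᵢ·10^(Lᵢ/10) = 20·10^(76/10) + 120·10^(85/10) = 3.874e+10.
L_eq = 10·log₁₀(3.874e+10/140) = 84.42 dB(A).

84 dB(A)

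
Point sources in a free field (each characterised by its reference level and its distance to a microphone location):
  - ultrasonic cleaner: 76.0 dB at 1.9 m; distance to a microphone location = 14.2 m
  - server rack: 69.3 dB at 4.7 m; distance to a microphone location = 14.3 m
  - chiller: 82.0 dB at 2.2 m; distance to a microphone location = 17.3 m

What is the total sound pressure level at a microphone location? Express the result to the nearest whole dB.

Apply inverse-square spreading to bring every level to the receiver, then sum 10^(L/10).
ultrasonic cleaner: 76.0 − 20·log₁₀(14.2/1.9) = 76.0 − 17.47 = 58.53 dB.
server rack: 69.3 − 20·log₁₀(14.3/4.7) = 69.3 − 9.66 = 59.64 dB.
chiller: 82.0 − 20·log₁₀(17.3/2.2) = 82.0 − 17.91 = 64.09 dB.
Σ 10^(L/10) = 4.195e+06 → L_total = 10·log₁₀(4.195e+06) = 66.23 dB.

66 dB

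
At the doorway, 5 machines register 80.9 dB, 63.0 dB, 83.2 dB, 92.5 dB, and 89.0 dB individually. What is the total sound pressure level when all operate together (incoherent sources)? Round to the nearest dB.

95 dB

Incoherent sources combine by intensity addition: L_total = 10·log₁₀(Σ 10^(L_i/10)).
Σ 10^(L/10) = 10^(80.9/10) + 10^(63.0/10) + 10^(83.2/10) + 10^(92.5/10) + 10^(89.0/10) = 2.907e+09.
L_total = 10·log₁₀(2.907e+09) = 94.63 dB.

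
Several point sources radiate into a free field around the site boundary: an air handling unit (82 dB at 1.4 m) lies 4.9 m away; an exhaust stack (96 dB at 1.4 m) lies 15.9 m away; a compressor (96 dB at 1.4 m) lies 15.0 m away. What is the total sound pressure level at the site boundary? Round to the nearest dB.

Propagate each source to the receiver with L = L_ref − 20·log₁₀(r/r_ref), then add intensities.
air handling unit: 82 − 20·log₁₀(4.9/1.4) = 82 − 10.88 = 71.12 dB.
exhaust stack: 96 − 20·log₁₀(15.9/1.4) = 96 − 21.11 = 74.89 dB.
compressor: 96 − 20·log₁₀(15.0/1.4) = 96 − 20.60 = 75.40 dB.
Σ 10^(L/10) = 7.848e+07 → L_total = 10·log₁₀(7.848e+07) = 78.95 dB.

79 dB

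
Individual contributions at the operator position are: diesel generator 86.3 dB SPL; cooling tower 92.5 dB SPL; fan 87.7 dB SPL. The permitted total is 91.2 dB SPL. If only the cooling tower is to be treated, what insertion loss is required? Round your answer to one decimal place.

7.7 dB

Everything except the cooling tower sums to 10^(86.3/10) + 10^(87.7/10) = 1.015e+09 in linear terms, 90.07 dB SPL.
The limit corresponds to 10^(91.2/10) = 1.318e+09; subtracting the fixed part leaves 3.028e+08 for the cooling tower, i.e. 84.81 dB SPL.
Required insertion loss = 92.5 − 84.81 = 7.69 dB.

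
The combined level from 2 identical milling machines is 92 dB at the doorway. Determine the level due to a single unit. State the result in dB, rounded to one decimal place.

For N identical incoherent sources L_total = L₁ + 10·log₁₀ N, so L₁ = 92 − 10·log₁₀(2) = 92 − 3.010.

89.0 dB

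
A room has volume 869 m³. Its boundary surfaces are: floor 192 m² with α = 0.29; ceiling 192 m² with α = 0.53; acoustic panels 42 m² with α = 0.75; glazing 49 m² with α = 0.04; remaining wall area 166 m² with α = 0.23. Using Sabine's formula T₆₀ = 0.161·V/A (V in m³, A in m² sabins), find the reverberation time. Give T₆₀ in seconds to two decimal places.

Summing Sᵢαᵢ: 192·0.29 + 192·0.53 + 42·0.75 + 49·0.04 + 166·0.23 = 229.08 m².
T₆₀ = 0.161 × 869 / 229.08 = 0.611 s.

0.61 s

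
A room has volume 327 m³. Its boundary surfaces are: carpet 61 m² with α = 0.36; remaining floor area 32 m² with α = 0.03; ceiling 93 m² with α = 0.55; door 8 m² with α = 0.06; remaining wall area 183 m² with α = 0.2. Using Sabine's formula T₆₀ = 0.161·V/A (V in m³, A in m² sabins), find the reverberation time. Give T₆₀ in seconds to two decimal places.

0.47 s

Total absorption A = 61·0.36 + 32·0.03 + 93·0.55 + 8·0.06 + 183·0.2 = 111.15 m² sabins.
T₆₀ = 0.161·V/A = 0.161·327/111.15 = 0.474 s.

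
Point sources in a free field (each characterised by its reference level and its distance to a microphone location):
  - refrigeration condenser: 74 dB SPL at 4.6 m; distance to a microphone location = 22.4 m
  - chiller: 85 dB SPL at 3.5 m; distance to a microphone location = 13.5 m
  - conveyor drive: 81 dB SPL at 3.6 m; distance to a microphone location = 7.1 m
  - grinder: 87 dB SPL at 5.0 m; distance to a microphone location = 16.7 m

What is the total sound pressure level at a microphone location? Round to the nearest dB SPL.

First find each source's level at the receiver (point-source: −20·log₁₀(r/r_ref)), then combine on an intensity basis.
refrigeration condenser: 74 − 20·log₁₀(22.4/4.6) = 74 − 13.75 = 60.25 dB SPL.
chiller: 85 − 20·log₁₀(13.5/3.5) = 85 − 11.73 = 73.27 dB SPL.
conveyor drive: 81 − 20·log₁₀(7.1/3.6) = 81 − 5.90 = 75.10 dB SPL.
grinder: 87 − 20·log₁₀(16.7/5.0) = 87 − 10.47 = 76.53 dB SPL.
Σ 10^(L/10) = 9.961e+07 → L_total = 10·log₁₀(9.961e+07) = 79.98 dB SPL.

80 dB SPL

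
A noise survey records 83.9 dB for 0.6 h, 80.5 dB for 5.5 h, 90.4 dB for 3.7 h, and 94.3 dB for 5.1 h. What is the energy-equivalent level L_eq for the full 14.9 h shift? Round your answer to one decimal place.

The energy average is taken in the linear domain: L_eq = 10·log₁₀[(Σ tᵢ·10^(Lᵢ/10))/T], T = 14.9 h.
Σ tᵢ·10^(Lᵢ/10) = 0.6·10^(83.9/10) + 5.5·10^(80.5/10) + 3.7·10^(90.4/10) + 5.1·10^(94.3/10) = 1.855e+10.
L_eq = 10·log₁₀(1.855e+10/14.9) = 90.95 dB.

91.0 dB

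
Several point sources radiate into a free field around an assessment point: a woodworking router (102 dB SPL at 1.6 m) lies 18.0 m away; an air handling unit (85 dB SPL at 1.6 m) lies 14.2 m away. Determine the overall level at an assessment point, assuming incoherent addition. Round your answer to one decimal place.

81.1 dB SPL

Propagate each source to the receiver with L = L_ref − 20·log₁₀(r/r_ref), then add intensities.
woodworking router: 102 − 20·log₁₀(18.0/1.6) = 102 − 21.02 = 80.98 dB SPL.
air handling unit: 85 − 20·log₁₀(14.2/1.6) = 85 − 18.96 = 66.04 dB SPL.
Σ 10^(L/10) = 1.292e+08 → L_total = 10·log₁₀(1.292e+08) = 81.11 dB SPL.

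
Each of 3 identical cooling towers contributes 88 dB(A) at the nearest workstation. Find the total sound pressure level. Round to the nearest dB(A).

N identical incoherent sources raise the level by 10·log₁₀ N.
L_total = 88 + 10·log₁₀(3) = 88 + 4.771 = 92.77 dB(A).

93 dB(A)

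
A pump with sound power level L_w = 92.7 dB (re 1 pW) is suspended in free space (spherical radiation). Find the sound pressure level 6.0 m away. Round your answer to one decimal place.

66.1 dB

Free-field spherical radiation: L_p = L_w − 10·log₁₀(4π·r²), r = 6.0 m.
4π·r² = 452.4 m², 10·log₁₀ of that is 26.555 dB.
L_p = 92.7 − 26.555 = 66.14 dB.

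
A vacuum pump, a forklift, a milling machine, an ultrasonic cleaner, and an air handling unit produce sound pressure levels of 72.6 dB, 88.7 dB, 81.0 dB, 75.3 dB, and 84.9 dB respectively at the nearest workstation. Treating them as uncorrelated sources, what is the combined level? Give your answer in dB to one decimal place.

90.9 dB

Incoherent sources combine by intensity addition: L_total = 10·log₁₀(Σ 10^(L_i/10)).
Σ 10^(L/10) = 10^(72.6/10) + 10^(88.7/10) + 10^(81.0/10) + 10^(75.3/10) + 10^(84.9/10) = 1.228e+09.
L_total = 10·log₁₀(1.228e+09) = 90.89 dB.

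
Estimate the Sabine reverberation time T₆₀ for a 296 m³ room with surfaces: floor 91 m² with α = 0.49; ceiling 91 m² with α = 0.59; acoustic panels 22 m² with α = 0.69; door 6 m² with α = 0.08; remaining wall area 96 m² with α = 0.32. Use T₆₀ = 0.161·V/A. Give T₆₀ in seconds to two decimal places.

0.33 s

Total absorption A = 91·0.49 + 91·0.59 + 22·0.69 + 6·0.08 + 96·0.32 = 144.66 m² sabins.
T₆₀ = 0.161 × 296 / 144.66 = 0.329 s.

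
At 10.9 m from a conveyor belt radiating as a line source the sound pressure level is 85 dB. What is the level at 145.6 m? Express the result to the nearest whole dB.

74 dB

Line-source attenuation: ΔL = 10·log₁₀(r₂/r₁) = 10·log₁₀(145.6/10.9) = 11.257 dB.
L₂ = 85 − 10·log₁₀(145.6/10.9) = 85 − 11.257 = 73.74 dB.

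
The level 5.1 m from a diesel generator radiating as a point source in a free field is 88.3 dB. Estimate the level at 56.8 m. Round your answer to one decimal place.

Point-source attenuation: ΔL = 20·log₁₀(r₂/r₁) = 20·log₁₀(56.8/5.1) = 20.936 dB.
L₂ = 88.3 − 20·log₁₀(56.8/5.1) = 88.3 − 20.936 = 67.36 dB.

67.4 dB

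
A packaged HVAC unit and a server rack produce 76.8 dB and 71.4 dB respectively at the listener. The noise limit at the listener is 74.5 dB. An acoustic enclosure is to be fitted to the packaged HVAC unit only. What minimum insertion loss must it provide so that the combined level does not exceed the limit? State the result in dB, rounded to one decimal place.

Fixed contribution from the other source: Σ 10^(L/10) = 10^(71.4/10) = 1.380e+07 (71.40 dB).
The limit corresponds to 10^(74.5/10) = 2.818e+07; subtracting the fixed part leaves 1.438e+07 for the packaged HVAC unit, i.e. 71.58 dB.
So the packaged HVAC unit must be reduced from 76.8 to 71.58 dB: IL = 5.22 dB.

5.2 dB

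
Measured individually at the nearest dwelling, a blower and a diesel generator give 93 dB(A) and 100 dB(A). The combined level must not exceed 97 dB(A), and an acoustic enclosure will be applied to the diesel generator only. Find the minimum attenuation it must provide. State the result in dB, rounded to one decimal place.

5.2 dB

The untreated sources together contribute 10^(93/10) = 1.995e+09, i.e. 93.00 dB(A).
To meet 97 dB(A) overall, the treated diesel generator may contribute at most 10^(97/10) − 1.995e+09 = 3.017e+09, i.e. 94.80 dB(A).
So the diesel generator must be reduced from 100 to 94.80 dB(A): IL = 5.20 dB.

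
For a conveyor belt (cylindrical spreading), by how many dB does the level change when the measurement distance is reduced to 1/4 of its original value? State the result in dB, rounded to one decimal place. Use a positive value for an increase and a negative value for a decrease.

With cylindrical spreading the level changes by −10·log₁₀(r₂/r₁).
ΔL = −10·log₁₀(0.25) = +6.02 dB.

+6.0 dB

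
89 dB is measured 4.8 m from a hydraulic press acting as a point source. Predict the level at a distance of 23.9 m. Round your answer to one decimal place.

For a point source, L₂ = L₁ − 20·log₁₀(r₂/r₁).
L₂ = 89 − 20·log₁₀(23.9/4.8) = 89 − 13.943 = 75.06 dB.

75.1 dB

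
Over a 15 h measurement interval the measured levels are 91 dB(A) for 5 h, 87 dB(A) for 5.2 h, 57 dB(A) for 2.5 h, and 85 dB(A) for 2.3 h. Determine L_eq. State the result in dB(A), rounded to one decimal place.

88.1 dB(A)

Weight each interval's intensity by its duration and average over T = 15 h:
Σ tᵢ·10^(Lᵢ/10) = 5·10^(91/10) + 5.2·10^(87/10) + 2.5·10^(57/10) + 2.3·10^(85/10) = 9.629e+09.
L_eq = 10·log₁₀(9.629e+09/15) = 88.08 dB(A).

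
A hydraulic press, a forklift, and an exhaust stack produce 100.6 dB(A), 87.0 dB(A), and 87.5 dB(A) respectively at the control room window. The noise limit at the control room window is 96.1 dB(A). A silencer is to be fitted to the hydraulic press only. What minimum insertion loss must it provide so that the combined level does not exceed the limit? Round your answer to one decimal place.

Everything except the hydraulic press sums to 10^(87.0/10) + 10^(87.5/10) = 1.064e+09 in linear terms, 90.27 dB(A).
To meet 96.1 dB(A) overall, the treated hydraulic press may contribute at most 10^(96.1/10) − 1.064e+09 = 3.010e+09, i.e. 94.79 dB(A).
Required insertion loss = 100.6 − 94.79 = 5.81 dB.

5.8 dB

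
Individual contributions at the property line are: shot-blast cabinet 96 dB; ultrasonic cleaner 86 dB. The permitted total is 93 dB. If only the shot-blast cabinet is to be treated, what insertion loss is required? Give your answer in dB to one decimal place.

Fixed contribution from the other source: Σ 10^(L/10) = 10^(86/10) = 3.981e+08 (86.00 dB).
The limit corresponds to 10^(93/10) = 1.995e+09; subtracting the fixed part leaves 1.597e+09 for the shot-blast cabinet, i.e. 92.03 dB.
Required insertion loss = 96 − 92.03 = 3.97 dB.

4.0 dB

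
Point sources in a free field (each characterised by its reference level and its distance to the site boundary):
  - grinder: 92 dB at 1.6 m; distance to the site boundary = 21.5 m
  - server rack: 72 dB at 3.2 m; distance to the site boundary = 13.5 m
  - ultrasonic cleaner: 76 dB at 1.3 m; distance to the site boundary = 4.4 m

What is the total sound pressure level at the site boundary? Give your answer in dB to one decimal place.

71.2 dB

First find each source's level at the receiver (point-source: −20·log₁₀(r/r_ref)), then combine on an intensity basis.
grinder: 92 − 20·log₁₀(21.5/1.6) = 92 − 22.57 = 69.43 dB.
server rack: 72 − 20·log₁₀(13.5/3.2) = 72 − 12.50 = 59.50 dB.
ultrasonic cleaner: 76 − 20·log₁₀(4.4/1.3) = 76 − 10.59 = 65.41 dB.
Σ 10^(L/10) = 1.314e+07 → L_total = 10·log₁₀(1.314e+07) = 71.19 dB.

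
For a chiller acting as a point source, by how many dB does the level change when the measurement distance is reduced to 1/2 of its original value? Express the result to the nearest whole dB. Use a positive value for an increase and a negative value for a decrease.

Point-source spreading: ΔL = −20·log₁₀(r₂/r₁).
ΔL = −20·log₁₀(0.5) = +6.02 dB.

+6 dB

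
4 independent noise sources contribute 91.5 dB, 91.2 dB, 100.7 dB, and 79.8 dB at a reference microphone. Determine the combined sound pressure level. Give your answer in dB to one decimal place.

101.6 dB

Incoherent sources combine by intensity addition: L_total = 10·log₁₀(Σ 10^(L_i/10)).
Σ 10^(L/10) = 10^(91.5/10) + 10^(91.2/10) + 10^(100.7/10) + 10^(79.8/10) = 1.458e+10.
L_total = 10·log₁₀(1.458e+10) = 101.64 dB.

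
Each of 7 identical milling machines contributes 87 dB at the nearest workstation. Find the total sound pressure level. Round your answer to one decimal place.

95.5 dB

With 7 equal, uncorrelated contributions the intensity is 7× that of one unit, giving a rise of 10·log₁₀ 7.
L_total = 87 + 10·log₁₀(7) = 87 + 8.451 = 95.45 dB.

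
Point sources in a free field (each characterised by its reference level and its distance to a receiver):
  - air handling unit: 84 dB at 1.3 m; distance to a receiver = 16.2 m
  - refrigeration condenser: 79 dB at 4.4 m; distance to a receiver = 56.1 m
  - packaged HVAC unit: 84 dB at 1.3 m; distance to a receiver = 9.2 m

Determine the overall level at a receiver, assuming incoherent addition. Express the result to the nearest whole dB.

69 dB

Apply inverse-square spreading to bring every level to the receiver, then sum 10^(L/10).
air handling unit: 84 − 20·log₁₀(16.2/1.3) = 84 − 21.91 = 62.09 dB.
refrigeration condenser: 79 − 20·log₁₀(56.1/4.4) = 79 − 22.11 = 56.89 dB.
packaged HVAC unit: 84 − 20·log₁₀(9.2/1.3) = 84 − 17.00 = 67.00 dB.
Σ 10^(L/10) = 7.122e+06 → L_total = 10·log₁₀(7.122e+06) = 68.53 dB.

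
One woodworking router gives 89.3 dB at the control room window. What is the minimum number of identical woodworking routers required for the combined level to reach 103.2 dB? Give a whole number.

25

The shortfall is 103.2 − 89.3 = 13.9 dB, and N units add 10·log₁₀ N, so need 10·log₁₀ N ≥ 13.9.
N ≥ 10^(13.9/10) = 24.547, so N = 25.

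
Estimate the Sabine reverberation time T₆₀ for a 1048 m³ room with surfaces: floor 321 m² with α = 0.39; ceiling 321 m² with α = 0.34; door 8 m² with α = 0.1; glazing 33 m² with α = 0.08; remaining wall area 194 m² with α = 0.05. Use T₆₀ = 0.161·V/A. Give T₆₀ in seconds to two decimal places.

0.68 s

Total absorption A = 321·0.39 + 321·0.34 + 8·0.1 + 33·0.08 + 194·0.05 = 247.47 m² sabins.
T₆₀ = 0.161 × 1048 / 247.47 = 0.682 s.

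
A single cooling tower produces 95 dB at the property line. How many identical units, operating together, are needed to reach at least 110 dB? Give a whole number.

32

N identical sources give L₁ + 10·log₁₀ N, so require 10·log₁₀ N ≥ 110 − 95 = 15.0 dB.
N ≥ 10^(15.0/10) = 31.623, so N = 32.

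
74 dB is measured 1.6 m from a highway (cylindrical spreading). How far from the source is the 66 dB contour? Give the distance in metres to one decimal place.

For a line source L₁ − L₂ = 10·log₁₀(r₂/r₁), so r₂ = r₁·10^((L₁−L₂)/10).
r₂ = 1.6·10^((74−66)/10) = 1.6·10^(8.0/10) = 10.10 m.

10.1 m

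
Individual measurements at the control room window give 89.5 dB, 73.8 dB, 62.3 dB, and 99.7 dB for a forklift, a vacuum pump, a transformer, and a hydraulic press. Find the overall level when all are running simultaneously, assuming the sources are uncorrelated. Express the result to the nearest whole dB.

100 dB

For uncorrelated sources the intensities add, so convert each level to linear form, sum, and take 10·log₁₀ of the total.
Σ 10^(L/10) = 10^(89.5/10) + 10^(73.8/10) + 10^(62.3/10) + 10^(99.7/10) = 1.025e+10.
L_total = 10·log₁₀(1.025e+10) = 100.11 dB.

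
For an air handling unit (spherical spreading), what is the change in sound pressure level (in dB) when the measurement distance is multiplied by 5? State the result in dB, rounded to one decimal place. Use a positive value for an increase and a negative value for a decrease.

Point-source spreading: ΔL = −20·log₁₀(r₂/r₁).
ΔL = −20·log₁₀(5) = -13.98 dB.

-14.0 dB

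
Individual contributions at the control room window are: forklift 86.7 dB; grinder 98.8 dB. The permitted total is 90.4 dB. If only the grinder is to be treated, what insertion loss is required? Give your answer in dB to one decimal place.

10.8 dB

Everything except the grinder sums to 10^(86.7/10) = 4.677e+08 in linear terms, 86.70 dB.
The limit corresponds to 10^(90.4/10) = 1.096e+09; subtracting the fixed part leaves 6.287e+08 for the grinder, i.e. 87.98 dB.
Required insertion loss = 98.8 − 87.98 = 10.82 dB.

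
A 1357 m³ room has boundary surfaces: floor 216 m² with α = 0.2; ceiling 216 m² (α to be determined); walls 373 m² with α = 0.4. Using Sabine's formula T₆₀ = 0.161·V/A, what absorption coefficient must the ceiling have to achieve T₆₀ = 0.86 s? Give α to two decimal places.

Required total absorption A = 0.161·1357/0.86 = 254.04 m².
Absorption from the other surfaces = 216·0.2 + 373·0.4 = 192.40 m², so the ceiling must supply 61.64 m² over 216 m².
α = 61.64/216 = 0.285.

0.29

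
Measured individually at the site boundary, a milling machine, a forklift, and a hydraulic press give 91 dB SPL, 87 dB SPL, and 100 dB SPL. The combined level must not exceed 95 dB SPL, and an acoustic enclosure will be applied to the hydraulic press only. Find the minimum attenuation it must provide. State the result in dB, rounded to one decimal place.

8.5 dB

Everything except the hydraulic press sums to 10^(91/10) + 10^(87/10) = 1.760e+09 in linear terms, 92.46 dB SPL.
The limit corresponds to 10^(95/10) = 3.162e+09; subtracting the fixed part leaves 1.402e+09 for the hydraulic press, i.e. 91.47 dB SPL.
So the hydraulic press must be reduced from 100 to 91.47 dB SPL: IL = 8.53 dB.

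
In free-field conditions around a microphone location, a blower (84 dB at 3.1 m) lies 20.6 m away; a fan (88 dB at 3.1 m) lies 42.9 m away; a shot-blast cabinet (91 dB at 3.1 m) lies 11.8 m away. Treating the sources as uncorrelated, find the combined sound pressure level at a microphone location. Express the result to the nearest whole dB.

Apply inverse-square spreading to bring every level to the receiver, then sum 10^(L/10).
blower: 84 − 20·log₁₀(20.6/3.1) = 84 − 16.45 = 67.55 dB.
fan: 88 − 20·log₁₀(42.9/3.1) = 88 − 22.82 = 65.18 dB.
shot-blast cabinet: 91 − 20·log₁₀(11.8/3.1) = 91 − 11.61 = 79.39 dB.
Σ 10^(L/10) = 9.587e+07 → L_total = 10·log₁₀(9.587e+07) = 79.82 dB.

80 dB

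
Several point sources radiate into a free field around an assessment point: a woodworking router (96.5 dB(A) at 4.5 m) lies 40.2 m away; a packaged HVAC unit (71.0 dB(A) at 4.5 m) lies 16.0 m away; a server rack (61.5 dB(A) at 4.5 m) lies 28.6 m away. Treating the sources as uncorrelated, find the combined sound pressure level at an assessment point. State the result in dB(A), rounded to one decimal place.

77.6 dB(A)

Propagate each source to the receiver with L = L_ref − 20·log₁₀(r/r_ref), then add intensities.
woodworking router: 96.5 − 20·log₁₀(40.2/4.5) = 96.5 − 19.02 = 77.48 dB(A).
packaged HVAC unit: 71.0 − 20·log₁₀(16.0/4.5) = 71.0 − 11.02 = 59.98 dB(A).
server rack: 61.5 − 20·log₁₀(28.6/4.5) = 61.5 − 16.06 = 45.44 dB(A).
Σ 10^(L/10) = 5.700e+07 → L_total = 10·log₁₀(5.700e+07) = 77.56 dB(A).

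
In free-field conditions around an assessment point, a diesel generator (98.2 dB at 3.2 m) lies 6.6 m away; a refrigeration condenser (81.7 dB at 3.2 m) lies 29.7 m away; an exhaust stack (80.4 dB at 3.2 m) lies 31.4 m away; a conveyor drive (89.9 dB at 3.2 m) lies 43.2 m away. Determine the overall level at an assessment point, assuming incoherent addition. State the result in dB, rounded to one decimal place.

91.9 dB

Propagate each source to the receiver with L = L_ref − 20·log₁₀(r/r_ref), then add intensities.
diesel generator: 98.2 − 20·log₁₀(6.6/3.2) = 98.2 − 6.29 = 91.91 dB.
refrigeration condenser: 81.7 − 20·log₁₀(29.7/3.2) = 81.7 − 19.35 = 62.35 dB.
exhaust stack: 80.4 − 20·log₁₀(31.4/3.2) = 80.4 − 19.84 = 60.56 dB.
conveyor drive: 89.9 − 20·log₁₀(43.2/3.2) = 89.9 − 22.61 = 67.29 dB.
Σ 10^(L/10) = 1.561e+09 → L_total = 10·log₁₀(1.561e+09) = 91.94 dB.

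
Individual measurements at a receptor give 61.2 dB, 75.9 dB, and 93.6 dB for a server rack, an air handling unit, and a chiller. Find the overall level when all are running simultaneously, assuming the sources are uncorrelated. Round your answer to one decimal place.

Incoherent sources combine by intensity addition: L_total = 10·log₁₀(Σ 10^(L_i/10)).
Σ 10^(L/10) = 10^(61.2/10) + 10^(75.9/10) + 10^(93.6/10) = 2.331e+09.
L_total = 10·log₁₀(2.331e+09) = 93.68 dB.

93.7 dB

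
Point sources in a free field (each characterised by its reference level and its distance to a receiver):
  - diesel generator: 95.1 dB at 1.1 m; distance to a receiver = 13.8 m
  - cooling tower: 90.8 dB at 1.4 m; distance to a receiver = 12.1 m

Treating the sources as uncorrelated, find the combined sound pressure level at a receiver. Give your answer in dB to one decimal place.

75.6 dB

Propagate each source to the receiver with L = L_ref − 20·log₁₀(r/r_ref), then add intensities.
diesel generator: 95.1 − 20·log₁₀(13.8/1.1) = 95.1 − 21.97 = 73.13 dB.
cooling tower: 90.8 − 20·log₁₀(12.1/1.4) = 90.8 − 18.73 = 72.07 dB.
Σ 10^(L/10) = 3.665e+07 → L_total = 10·log₁₀(3.665e+07) = 75.64 dB.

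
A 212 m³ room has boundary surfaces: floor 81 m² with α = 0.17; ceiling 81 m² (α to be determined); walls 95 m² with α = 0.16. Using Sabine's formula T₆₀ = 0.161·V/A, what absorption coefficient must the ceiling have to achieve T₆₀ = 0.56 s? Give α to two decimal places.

From T₆₀ = 0.161·V/A, the target T₆₀ = 0.56 s needs A = 0.161·212/0.56 = 60.95 m².
Absorption from the other surfaces = 81·0.17 + 95·0.16 = 28.97 m², so the ceiling must supply 31.98 m² over 81 m².
α = 31.98/81 = 0.395.

0.39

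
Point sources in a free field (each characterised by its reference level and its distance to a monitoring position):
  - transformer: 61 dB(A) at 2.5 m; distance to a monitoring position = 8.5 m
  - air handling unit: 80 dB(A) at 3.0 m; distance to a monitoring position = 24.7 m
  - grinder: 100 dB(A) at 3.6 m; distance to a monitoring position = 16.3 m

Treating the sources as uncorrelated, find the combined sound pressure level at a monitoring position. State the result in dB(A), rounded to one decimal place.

86.9 dB(A)

Propagate each source to the receiver with L = L_ref − 20·log₁₀(r/r_ref), then add intensities.
transformer: 61 − 20·log₁₀(8.5/2.5) = 61 − 10.63 = 50.37 dB(A).
air handling unit: 80 − 20·log₁₀(24.7/3.0) = 80 − 18.31 = 61.69 dB(A).
grinder: 100 − 20·log₁₀(16.3/3.6) = 100 − 13.12 = 86.88 dB(A).
Σ 10^(L/10) = 4.894e+08 → L_total = 10·log₁₀(4.894e+08) = 86.90 dB(A).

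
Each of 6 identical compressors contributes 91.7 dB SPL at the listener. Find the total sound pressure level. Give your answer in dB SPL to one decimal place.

99.5 dB SPL

N identical incoherent sources raise the level by 10·log₁₀ N.
L_total = 91.7 + 10·log₁₀(6) = 91.7 + 7.782 = 99.48 dB SPL.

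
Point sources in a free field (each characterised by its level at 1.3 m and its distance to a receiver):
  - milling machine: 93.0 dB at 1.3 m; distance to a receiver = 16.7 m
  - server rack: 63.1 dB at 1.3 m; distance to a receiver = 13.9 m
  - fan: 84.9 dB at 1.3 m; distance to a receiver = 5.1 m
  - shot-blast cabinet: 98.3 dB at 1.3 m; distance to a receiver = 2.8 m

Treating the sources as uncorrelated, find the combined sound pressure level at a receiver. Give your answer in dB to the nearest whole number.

First find each source's level at the receiver (point-source: −20·log₁₀(r/r_ref)), then combine on an intensity basis.
milling machine: 93.0 − 20·log₁₀(16.7/1.3) = 93.0 − 22.18 = 70.82 dB.
server rack: 63.1 − 20·log₁₀(13.9/1.3) = 63.1 − 20.58 = 42.52 dB.
fan: 84.9 − 20·log₁₀(5.1/1.3) = 84.9 − 11.87 = 73.03 dB.
shot-blast cabinet: 98.3 − 20·log₁₀(2.8/1.3) = 98.3 − 6.66 = 91.64 dB.
Σ 10^(L/10) = 1.490e+09 → L_total = 10·log₁₀(1.490e+09) = 91.73 dB.

92 dB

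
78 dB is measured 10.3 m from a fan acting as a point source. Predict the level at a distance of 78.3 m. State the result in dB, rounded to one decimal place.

Spherical spreading from a point source gives a 20·log₁₀(r₂/r₁) drop.
L₂ = 78 − 20·log₁₀(78.3/10.3) = 78 − 17.618 = 60.38 dB.

60.4 dB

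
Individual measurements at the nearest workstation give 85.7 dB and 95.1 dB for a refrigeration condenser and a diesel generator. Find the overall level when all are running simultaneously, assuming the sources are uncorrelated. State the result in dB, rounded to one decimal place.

95.6 dB

For uncorrelated sources the intensities add, so convert each level to linear form, sum, and take 10·log₁₀ of the total.
Σ 10^(L/10) = 10^(85.7/10) + 10^(95.1/10) = 3.607e+09.
L_total = 10·log₁₀(3.607e+09) = 95.57 dB.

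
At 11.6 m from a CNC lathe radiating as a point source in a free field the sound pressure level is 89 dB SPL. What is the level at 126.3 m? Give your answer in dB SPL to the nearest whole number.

68 dB SPL

For a point source, L₂ = L₁ − 20·log₁₀(r₂/r₁).
L₂ = 89 − 20·log₁₀(126.3/11.6) = 89 − 20.739 = 68.26 dB SPL.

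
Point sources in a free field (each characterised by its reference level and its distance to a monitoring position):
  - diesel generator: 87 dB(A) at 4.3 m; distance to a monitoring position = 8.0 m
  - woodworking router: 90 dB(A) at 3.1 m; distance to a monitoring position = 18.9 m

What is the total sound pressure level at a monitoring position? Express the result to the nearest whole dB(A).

82 dB(A)

Apply inverse-square spreading to bring every level to the receiver, then sum 10^(L/10).
diesel generator: 87 − 20·log₁₀(8.0/4.3) = 87 − 5.39 = 81.61 dB(A).
woodworking router: 90 − 20·log₁₀(18.9/3.1) = 90 − 15.70 = 74.30 dB(A).
Σ 10^(L/10) = 1.717e+08 → L_total = 10·log₁₀(1.717e+08) = 82.35 dB(A).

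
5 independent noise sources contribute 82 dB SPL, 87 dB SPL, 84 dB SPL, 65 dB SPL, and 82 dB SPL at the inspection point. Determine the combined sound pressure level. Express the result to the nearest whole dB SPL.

For uncorrelated sources the intensities add, so convert each level to linear form, sum, and take 10·log₁₀ of the total.
Σ 10^(L/10) = 10^(82/10) + 10^(87/10) + 10^(84/10) + 10^(65/10) + 10^(82/10) = 1.073e+09.
L_total = 10·log₁₀(1.073e+09) = 90.30 dB SPL.

90 dB SPL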